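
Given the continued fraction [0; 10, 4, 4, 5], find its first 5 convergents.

Using the convergent recurrence p_i = a_i*p_{i-1} + p_{i-2}, q_i = a_i*q_{i-1} + q_{i-2} with p_{-2}=0, p_{-1}=1, q_{-2}=1, q_{-1}=0:
  i=0: a_0=0, p_0 = 0*1 + 0 = 0, q_0 = 0*0 + 1 = 1.
  i=1: a_1=10, p_1 = 10*0 + 1 = 1, q_1 = 10*1 + 0 = 10.
  i=2: a_2=4, p_2 = 4*1 + 0 = 4, q_2 = 4*10 + 1 = 41.
  i=3: a_3=4, p_3 = 4*4 + 1 = 17, q_3 = 4*41 + 10 = 174.
  i=4: a_4=5, p_4 = 5*17 + 4 = 89, q_4 = 5*174 + 41 = 911.

0/1, 1/10, 4/41, 17/174, 89/911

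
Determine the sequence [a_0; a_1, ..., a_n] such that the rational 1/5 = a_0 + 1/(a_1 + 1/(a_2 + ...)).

[0; 5]

Run the Euclidean algorithm on 1 and 5; the successive quotients are the partial quotients a_0, a_1, ... (each step inverts the fractional part left over by the previous one):
  1 = 0*5 + 1, so a_0 = 0.
  5 = 5*1 + 0, so a_1 = 5.
The remainder reaches 0 after 2 divisions, so the expansion has 2 partial quotients, read off in order.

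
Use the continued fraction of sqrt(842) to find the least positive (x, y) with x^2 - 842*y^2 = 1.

(x, y) = (1683, 58)

First expand sqrt(842) as a continued fraction. With x_i = (sqrt(842) + m_i)/d_i and (m_0, d_0) = (0, 1): a_0 = floor(sqrt(842)) = 29, since 29^2 = 841 <= 842 < 900 = 30^2.
Iterate m_{i+1} = d_i*a_i - m_i, d_{i+1} = (842 - m_{i+1}^2)/d_i, a_{i+1} = floor((a_0 + m_{i+1})/d_{i+1}):
  m_1 = 1*29 - 0 = 29, d_1 = (842 - 29^2)/1 = 1/1 = 1, a_1 = floor((29 + 29)/1) = 58.
  m_2 = 1*58 - 29 = 29, d_2 = (842 - 29^2)/1 = 1/1 = 1: (m_2, d_2) = (m_1, d_1) = (29, 1), so from here the quotient a_1 repeats; the period length is 1.
So sqrt(842) = [29; (58)] with period length k = 1.
k is odd, so (p_{k-1}, q_{k-1}) only solves x^2 - 842y^2 = -1 and the fundamental solution of x^2 - 842y^2 = 1 is (p_{2k-1}, q_{2k-1}) = (p_1, q_1); compute convergents through index 1, running through the period twice.
Convergents (p_i = a_i*p_{i-1} + p_{i-2}, q_i = a_i*q_{i-1} + q_{i-2} with p_{-2}=0, p_{-1}=1, q_{-2}=1, q_{-1}=0):
  i=0: a_0=29, p_0 = 29*1 + 0 = 29, q_0 = 29*0 + 1 = 1.
  i=1: a_1=58, p_1 = 58*29 + 1 = 1683, q_1 = 58*1 + 0 = 58.
Indeed p_0^2 - 842*q_0^2 = 841 - 842 = -1, not +1.
Check: 1683^2 - 842*58^2 = 2832489 - 2832488 = 1, so (x, y) = (1683, 58) solves the equation, and by the theorem it is the least positive solution.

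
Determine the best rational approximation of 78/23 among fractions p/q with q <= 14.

44/13

Expand x = 78/23 as a continued fraction with the Euclidean algorithm:
  78 = 3*23 + 9, so a_0 = 3.
  23 = 2*9 + 5, so a_1 = 2.
  9 = 1*5 + 4, so a_2 = 1.
  5 = 1*4 + 1, so a_3 = 1.
  4 = 4*1 + 0, so a_4 = 4.
so x = [3; 2, 1, 1, 4].
Convergents (p_i = a_i*p_{i-1} + p_{i-2}, q_i = a_i*q_{i-1} + q_{i-2} with p_{-2}=0, p_{-1}=1, q_{-2}=1, q_{-1}=0), until the denominator exceeds 14:
  i=0: a_0=3, p_0 = 3*1 + 0 = 3, q_0 = 3*0 + 1 = 1.
  i=1: a_1=2, p_1 = 2*3 + 1 = 7, q_1 = 2*1 + 0 = 2.
  i=2: a_2=1, p_2 = 1*7 + 3 = 10, q_2 = 1*2 + 1 = 3.
  i=3: a_3=1, p_3 = 1*10 + 7 = 17, q_3 = 1*3 + 2 = 5.
  i=4: a_4=4, p_4 = 4*17 + 10 = 78, q_4 = 4*5 + 3 = 23.
q_4 = 23 > 14, so the last convergent with denominator <= 14 is p_3/q_3 = 17/5.
The closest fraction with denominator <= 14 is either p_3/q_3 or the intermediate fraction (k*p_3 + p_2)/(k*q_3 + q_2) with the largest k >= 1 whose denominator stays <= 14; these approach x as k grows, and every other convergent or intermediate fraction in range is farther away.
Largest k: floor((14 - q_2)/q_3) = floor((14 - 3)/5) = 2.
That gives (2*17 + 10)/(2*5 + 3) = 44/13.
Compare the errors: |x - 17/5| = |78*5 - 17*23|/(23*5) = 1/115, and |x - 44/13| = |78*13 - 44*23|/(23*13) = 2/299.
Cross-multiplying, 2*115 = 230 < 299 = 1*299, so 2/299 is smaller: the intermediate fraction 44/13 is closer to x than 17/5.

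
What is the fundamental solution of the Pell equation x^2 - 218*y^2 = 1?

First expand sqrt(218) as a continued fraction. With x_i = (sqrt(218) + m_i)/d_i and (m_0, d_0) = (0, 1): a_0 = floor(sqrt(218)) = 14, since 14^2 = 196 <= 218 < 225 = 15^2.
Iterate m_{i+1} = d_i*a_i - m_i, d_{i+1} = (218 - m_{i+1}^2)/d_i, a_{i+1} = floor((a_0 + m_{i+1})/d_{i+1}):
  m_1 = 1*14 - 0 = 14, d_1 = (218 - 14^2)/1 = 22/1 = 22, a_1 = floor((14 + 14)/22) = 1.
  m_2 = 22*1 - 14 = 8, d_2 = (218 - 8^2)/22 = 154/22 = 7, a_2 = floor((14 + 8)/7) = 3.
  m_3 = 7*3 - 8 = 13, d_3 = (218 - 13^2)/7 = 49/7 = 7, a_3 = floor((14 + 13)/7) = 3.
  m_4 = 7*3 - 13 = 8, d_4 = (218 - 8^2)/7 = 154/7 = 22, a_4 = floor((14 + 8)/22) = 1.
  m_5 = 22*1 - 8 = 14, d_5 = (218 - 14^2)/22 = 22/22 = 1, a_5 = floor((14 + 14)/1) = 28.
  m_6 = 1*28 - 14 = 14, d_6 = (218 - 14^2)/1 = 22/1 = 22: (m_6, d_6) = (m_1, d_1) = (14, 22), so from here the quotients repeat a_1, ..., a_5; the period length is 5.
So sqrt(218) = [14; (1, 3, 3, 1, 28)] with period length k = 5.
k is odd, so (p_{k-1}, q_{k-1}) only solves x^2 - 218y^2 = -1 and the fundamental solution of x^2 - 218y^2 = 1 is (p_{2k-1}, q_{2k-1}) = (p_9, q_9); compute convergents through index 9, running through the period twice.
Convergents (p_i = a_i*p_{i-1} + p_{i-2}, q_i = a_i*q_{i-1} + q_{i-2} with p_{-2}=0, p_{-1}=1, q_{-2}=1, q_{-1}=0):
  i=0: a_0=14, p_0 = 14*1 + 0 = 14, q_0 = 14*0 + 1 = 1.
  i=1: a_1=1, p_1 = 1*14 + 1 = 15, q_1 = 1*1 + 0 = 1.
  i=2: a_2=3, p_2 = 3*15 + 14 = 59, q_2 = 3*1 + 1 = 4.
  i=3: a_3=3, p_3 = 3*59 + 15 = 192, q_3 = 3*4 + 1 = 13.
  i=4: a_4=1, p_4 = 1*192 + 59 = 251, q_4 = 1*13 + 4 = 17.
  i=5: a_5=28, p_5 = 28*251 + 192 = 7220, q_5 = 28*17 + 13 = 489.
  i=6: a_6=1, p_6 = 1*7220 + 251 = 7471, q_6 = 1*489 + 17 = 506.
  i=7: a_7=3, p_7 = 3*7471 + 7220 = 29633, q_7 = 3*506 + 489 = 2007.
  i=8: a_8=3, p_8 = 3*29633 + 7471 = 96370, q_8 = 3*2007 + 506 = 6527.
  i=9: a_9=1, p_9 = 1*96370 + 29633 = 126003, q_9 = 1*6527 + 2007 = 8534.
Indeed p_4^2 - 218*q_4^2 = 63001 - 63002 = -1, not +1.
Check: 126003^2 - 218*8534^2 = 15876756009 - 15876756008 = 1, so (x, y) = (126003, 8534) solves the equation, and by the theorem it is the least positive solution.

(x, y) = (126003, 8534)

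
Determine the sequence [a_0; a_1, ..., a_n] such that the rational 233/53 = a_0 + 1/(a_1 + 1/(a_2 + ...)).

Run the Euclidean algorithm on 233 and 53; the successive quotients are the partial quotients a_0, a_1, ... (each step inverts the fractional part left over by the previous one):
  233 = 4*53 + 21, so a_0 = 4.
  53 = 2*21 + 11, so a_1 = 2.
  21 = 1*11 + 10, so a_2 = 1.
  11 = 1*10 + 1, so a_3 = 1.
  10 = 10*1 + 0, so a_4 = 10.
The remainder reaches 0 after 5 divisions, so the expansion has 5 partial quotients, read off in order.

[4; 2, 1, 1, 10]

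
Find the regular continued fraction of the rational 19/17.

[1; 8, 2]

Run the Euclidean algorithm on 19 and 17; the successive quotients are the partial quotients a_0, a_1, ... (each step inverts the fractional part left over by the previous one):
  19 = 1*17 + 2, so a_0 = 1.
  17 = 8*2 + 1, so a_1 = 8.
  2 = 2*1 + 0, so a_2 = 2.
The remainder reaches 0 after 3 divisions, so the expansion has 3 partial quotients, read off in order.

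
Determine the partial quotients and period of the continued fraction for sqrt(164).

[12; (1, 4, 6, 4, 1, 24)]

Write x_i = (sqrt(164) + m_i)/d_i with (m_0, d_0) = (0, 1). a_0 = floor(sqrt(164)) = 12, since 12^2 = 144 <= 164 < 169 = 13^2.
Iterate m_{i+1} = d_i*a_i - m_i, d_{i+1} = (164 - m_{i+1}^2)/d_i, a_{i+1} = floor((a_0 + m_{i+1})/d_{i+1}):
  m_1 = 1*12 - 0 = 12, d_1 = (164 - 12^2)/1 = 20/1 = 20, a_1 = floor((12 + 12)/20) = 1.
  m_2 = 20*1 - 12 = 8, d_2 = (164 - 8^2)/20 = 100/20 = 5, a_2 = floor((12 + 8)/5) = 4.
  m_3 = 5*4 - 8 = 12, d_3 = (164 - 12^2)/5 = 20/5 = 4, a_3 = floor((12 + 12)/4) = 6.
  m_4 = 4*6 - 12 = 12, d_4 = (164 - 12^2)/4 = 20/4 = 5, a_4 = floor((12 + 12)/5) = 4.
  m_5 = 5*4 - 12 = 8, d_5 = (164 - 8^2)/5 = 100/5 = 20, a_5 = floor((12 + 8)/20) = 1.
  m_6 = 20*1 - 8 = 12, d_6 = (164 - 12^2)/20 = 20/20 = 1, a_6 = floor((12 + 12)/1) = 24.
  m_7 = 1*24 - 12 = 12, d_7 = (164 - 12^2)/1 = 20/1 = 20: (m_7, d_7) = (m_1, d_1) = (12, 20), so from here the quotients repeat a_1, ..., a_6; the period length is 6.
Hence the expansion of sqrt(164) is a_0 = 12 followed by the repeating block 1, 4, 6, 4, 1, 24 (period 6).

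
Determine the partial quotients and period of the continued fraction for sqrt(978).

Write x_i = (sqrt(978) + m_i)/d_i with (m_0, d_0) = (0, 1). a_0 = floor(sqrt(978)) = 31, since 31^2 = 961 <= 978 < 1024 = 32^2.
Iterate m_{i+1} = d_i*a_i - m_i, d_{i+1} = (978 - m_{i+1}^2)/d_i, a_{i+1} = floor((a_0 + m_{i+1})/d_{i+1}):
  m_1 = 1*31 - 0 = 31, d_1 = (978 - 31^2)/1 = 17/1 = 17, a_1 = floor((31 + 31)/17) = 3.
  m_2 = 17*3 - 31 = 20, d_2 = (978 - 20^2)/17 = 578/17 = 34, a_2 = floor((31 + 20)/34) = 1.
  m_3 = 34*1 - 20 = 14, d_3 = (978 - 14^2)/34 = 782/34 = 23, a_3 = floor((31 + 14)/23) = 1.
  m_4 = 23*1 - 14 = 9, d_4 = (978 - 9^2)/23 = 897/23 = 39, a_4 = floor((31 + 9)/39) = 1.
  m_5 = 39*1 - 9 = 30, d_5 = (978 - 30^2)/39 = 78/39 = 2, a_5 = floor((31 + 30)/2) = 30.
  m_6 = 2*30 - 30 = 30, d_6 = (978 - 30^2)/2 = 78/2 = 39, a_6 = floor((31 + 30)/39) = 1.
  m_7 = 39*1 - 30 = 9, d_7 = (978 - 9^2)/39 = 897/39 = 23, a_7 = floor((31 + 9)/23) = 1.
  m_8 = 23*1 - 9 = 14, d_8 = (978 - 14^2)/23 = 782/23 = 34, a_8 = floor((31 + 14)/34) = 1.
  m_9 = 34*1 - 14 = 20, d_9 = (978 - 20^2)/34 = 578/34 = 17, a_9 = floor((31 + 20)/17) = 3.
  m_10 = 17*3 - 20 = 31, d_10 = (978 - 31^2)/17 = 17/17 = 1, a_10 = floor((31 + 31)/1) = 62.
  m_11 = 1*62 - 31 = 31, d_11 = (978 - 31^2)/1 = 17/1 = 17: (m_11, d_11) = (m_1, d_1) = (31, 17), so from here the quotients repeat a_1, ..., a_10; the period length is 10.
Hence the expansion of sqrt(978) is a_0 = 31 followed by the repeating block 3, 1, 1, 1, 30, 1, 1, 1, 3, 62 (period 10).

[31; (3, 1, 1, 1, 30, 1, 1, 1, 3, 62)]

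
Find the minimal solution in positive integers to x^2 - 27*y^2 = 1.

(x, y) = (26, 5)

First expand sqrt(27) as a continued fraction. With x_i = (sqrt(27) + m_i)/d_i and (m_0, d_0) = (0, 1): a_0 = floor(sqrt(27)) = 5, since 5^2 = 25 <= 27 < 36 = 6^2.
Iterate m_{i+1} = d_i*a_i - m_i, d_{i+1} = (27 - m_{i+1}^2)/d_i, a_{i+1} = floor((a_0 + m_{i+1})/d_{i+1}):
  m_1 = 1*5 - 0 = 5, d_1 = (27 - 5^2)/1 = 2/1 = 2, a_1 = floor((5 + 5)/2) = 5.
  m_2 = 2*5 - 5 = 5, d_2 = (27 - 5^2)/2 = 2/2 = 1, a_2 = floor((5 + 5)/1) = 10.
  m_3 = 1*10 - 5 = 5, d_3 = (27 - 5^2)/1 = 2/1 = 2: (m_3, d_3) = (m_1, d_1) = (5, 2), so from here the quotients repeat a_1, a_2; the period length is 2.
So sqrt(27) = [5; (5, 10)] with period length k = 2.
k is even, so the fundamental solution of x^2 - 27y^2 = 1 is (p_{k-1}, q_{k-1}) = (p_1, q_1); compute convergents through index 1.
Convergents (p_i = a_i*p_{i-1} + p_{i-2}, q_i = a_i*q_{i-1} + q_{i-2} with p_{-2}=0, p_{-1}=1, q_{-2}=1, q_{-1}=0):
  i=0: a_0=5, p_0 = 5*1 + 0 = 5, q_0 = 5*0 + 1 = 1.
  i=1: a_1=5, p_1 = 5*5 + 1 = 26, q_1 = 5*1 + 0 = 5.
Check: 26^2 - 27*5^2 = 676 - 675 = 1, so (x, y) = (26, 5) solves the equation, and by the theorem it is the least positive solution.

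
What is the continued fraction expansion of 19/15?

Run the Euclidean algorithm on 19 and 15; the successive quotients are the partial quotients a_0, a_1, ... (each step inverts the fractional part left over by the previous one):
  19 = 1*15 + 4, so a_0 = 1.
  15 = 3*4 + 3, so a_1 = 3.
  4 = 1*3 + 1, so a_2 = 1.
  3 = 3*1 + 0, so a_3 = 3.
The remainder reaches 0 after 4 divisions, so the expansion has 4 partial quotients, read off in order.

[1; 3, 1, 3]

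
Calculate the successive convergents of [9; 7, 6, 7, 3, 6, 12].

Using the convergent recurrence p_i = a_i*p_{i-1} + p_{i-2}, q_i = a_i*q_{i-1} + q_{i-2} with p_{-2}=0, p_{-1}=1, q_{-2}=1, q_{-1}=0:
  i=0: a_0=9, p_0 = 9*1 + 0 = 9, q_0 = 9*0 + 1 = 1.
  i=1: a_1=7, p_1 = 7*9 + 1 = 64, q_1 = 7*1 + 0 = 7.
  i=2: a_2=6, p_2 = 6*64 + 9 = 393, q_2 = 6*7 + 1 = 43.
  i=3: a_3=7, p_3 = 7*393 + 64 = 2815, q_3 = 7*43 + 7 = 308.
  i=4: a_4=3, p_4 = 3*2815 + 393 = 8838, q_4 = 3*308 + 43 = 967.
  i=5: a_5=6, p_5 = 6*8838 + 2815 = 55843, q_5 = 6*967 + 308 = 6110.
  i=6: a_6=12, p_6 = 12*55843 + 8838 = 678954, q_6 = 12*6110 + 967 = 74287.

9/1, 64/7, 393/43, 2815/308, 8838/967, 55843/6110, 678954/74287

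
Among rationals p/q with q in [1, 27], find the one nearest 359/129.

64/23

Expand x = 359/129 as a continued fraction with the Euclidean algorithm:
  359 = 2*129 + 101, so a_0 = 2.
  129 = 1*101 + 28, so a_1 = 1.
  101 = 3*28 + 17, so a_2 = 3.
  28 = 1*17 + 11, so a_3 = 1.
  17 = 1*11 + 6, so a_4 = 1.
  11 = 1*6 + 5, so a_5 = 1.
  6 = 1*5 + 1, so a_6 = 1.
  5 = 5*1 + 0, so a_7 = 5.
so x = [2; 1, 3, 1, 1, 1, 1, 5].
Convergents (p_i = a_i*p_{i-1} + p_{i-2}, q_i = a_i*q_{i-1} + q_{i-2} with p_{-2}=0, p_{-1}=1, q_{-2}=1, q_{-1}=0), until the denominator exceeds 27:
  i=0: a_0=2, p_0 = 2*1 + 0 = 2, q_0 = 2*0 + 1 = 1.
  i=1: a_1=1, p_1 = 1*2 + 1 = 3, q_1 = 1*1 + 0 = 1.
  i=2: a_2=3, p_2 = 3*3 + 2 = 11, q_2 = 3*1 + 1 = 4.
  i=3: a_3=1, p_3 = 1*11 + 3 = 14, q_3 = 1*4 + 1 = 5.
  i=4: a_4=1, p_4 = 1*14 + 11 = 25, q_4 = 1*5 + 4 = 9.
  i=5: a_5=1, p_5 = 1*25 + 14 = 39, q_5 = 1*9 + 5 = 14.
  i=6: a_6=1, p_6 = 1*39 + 25 = 64, q_6 = 1*14 + 9 = 23.
  i=7: a_7=5, p_7 = 5*64 + 39 = 359, q_7 = 5*23 + 14 = 129.
q_7 = 129 > 27, so the last convergent with denominator <= 27 is p_6/q_6 = 64/23.
The closest fraction with denominator <= 27 is either p_6/q_6 or the intermediate fraction (k*p_6 + p_5)/(k*q_6 + q_5) with the largest k >= 1 whose denominator stays <= 27; these approach x as k grows, and every other convergent or intermediate fraction in range is farther away.
Largest k: floor((27 - q_5)/q_6) = floor((27 - 14)/23) = 0.
Since k = 0, no intermediate fraction beyond p_6/q_6 has denominator <= 27, so the convergent 64/23 is the closest (its error is |359*23 - 64*129|/(129*23) = 1/2967).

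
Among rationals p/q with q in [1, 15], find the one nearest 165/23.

43/6

Expand x = 165/23 as a continued fraction with the Euclidean algorithm:
  165 = 7*23 + 4, so a_0 = 7.
  23 = 5*4 + 3, so a_1 = 5.
  4 = 1*3 + 1, so a_2 = 1.
  3 = 3*1 + 0, so a_3 = 3.
so x = [7; 5, 1, 3].
Convergents (p_i = a_i*p_{i-1} + p_{i-2}, q_i = a_i*q_{i-1} + q_{i-2} with p_{-2}=0, p_{-1}=1, q_{-2}=1, q_{-1}=0), until the denominator exceeds 15:
  i=0: a_0=7, p_0 = 7*1 + 0 = 7, q_0 = 7*0 + 1 = 1.
  i=1: a_1=5, p_1 = 5*7 + 1 = 36, q_1 = 5*1 + 0 = 5.
  i=2: a_2=1, p_2 = 1*36 + 7 = 43, q_2 = 1*5 + 1 = 6.
  i=3: a_3=3, p_3 = 3*43 + 36 = 165, q_3 = 3*6 + 5 = 23.
q_3 = 23 > 15, so the last convergent with denominator <= 15 is p_2/q_2 = 43/6.
The closest fraction with denominator <= 15 is either p_2/q_2 or the intermediate fraction (k*p_2 + p_1)/(k*q_2 + q_1) with the largest k >= 1 whose denominator stays <= 15; these approach x as k grows, and every other convergent or intermediate fraction in range is farther away.
Largest k: floor((15 - q_1)/q_2) = floor((15 - 5)/6) = 1.
That gives (1*43 + 36)/(1*6 + 5) = 79/11.
Compare the errors: |x - 43/6| = |165*6 - 43*23|/(23*6) = 1/138, and |x - 79/11| = |165*11 - 79*23|/(23*11) = 2/253.
Cross-multiplying, 1*253 = 253 < 276 = 2*138, so 1/138 is smaller: the convergent 43/6 is closer to x than 79/11.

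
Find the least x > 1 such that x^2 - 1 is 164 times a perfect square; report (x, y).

(x, y) = (2049, 160)

First expand sqrt(164) as a continued fraction. With x_i = (sqrt(164) + m_i)/d_i and (m_0, d_0) = (0, 1): a_0 = floor(sqrt(164)) = 12, since 12^2 = 144 <= 164 < 169 = 13^2.
Iterate m_{i+1} = d_i*a_i - m_i, d_{i+1} = (164 - m_{i+1}^2)/d_i, a_{i+1} = floor((a_0 + m_{i+1})/d_{i+1}):
  m_1 = 1*12 - 0 = 12, d_1 = (164 - 12^2)/1 = 20/1 = 20, a_1 = floor((12 + 12)/20) = 1.
  m_2 = 20*1 - 12 = 8, d_2 = (164 - 8^2)/20 = 100/20 = 5, a_2 = floor((12 + 8)/5) = 4.
  m_3 = 5*4 - 8 = 12, d_3 = (164 - 12^2)/5 = 20/5 = 4, a_3 = floor((12 + 12)/4) = 6.
  m_4 = 4*6 - 12 = 12, d_4 = (164 - 12^2)/4 = 20/4 = 5, a_4 = floor((12 + 12)/5) = 4.
  m_5 = 5*4 - 12 = 8, d_5 = (164 - 8^2)/5 = 100/5 = 20, a_5 = floor((12 + 8)/20) = 1.
  m_6 = 20*1 - 8 = 12, d_6 = (164 - 12^2)/20 = 20/20 = 1, a_6 = floor((12 + 12)/1) = 24.
  m_7 = 1*24 - 12 = 12, d_7 = (164 - 12^2)/1 = 20/1 = 20: (m_7, d_7) = (m_1, d_1) = (12, 20), so from here the quotients repeat a_1, ..., a_6; the period length is 6.
So sqrt(164) = [12; (1, 4, 6, 4, 1, 24)] with period length k = 6.
k is even, so the fundamental solution of x^2 - 164y^2 = 1 is (p_{k-1}, q_{k-1}) = (p_5, q_5); compute convergents through index 5.
Convergents (p_i = a_i*p_{i-1} + p_{i-2}, q_i = a_i*q_{i-1} + q_{i-2} with p_{-2}=0, p_{-1}=1, q_{-2}=1, q_{-1}=0):
  i=0: a_0=12, p_0 = 12*1 + 0 = 12, q_0 = 12*0 + 1 = 1.
  i=1: a_1=1, p_1 = 1*12 + 1 = 13, q_1 = 1*1 + 0 = 1.
  i=2: a_2=4, p_2 = 4*13 + 12 = 64, q_2 = 4*1 + 1 = 5.
  i=3: a_3=6, p_3 = 6*64 + 13 = 397, q_3 = 6*5 + 1 = 31.
  i=4: a_4=4, p_4 = 4*397 + 64 = 1652, q_4 = 4*31 + 5 = 129.
  i=5: a_5=1, p_5 = 1*1652 + 397 = 2049, q_5 = 1*129 + 31 = 160.
Check: 2049^2 - 164*160^2 = 4198401 - 4198400 = 1, so (x, y) = (2049, 160) solves the equation, and by the theorem it is the least positive solution.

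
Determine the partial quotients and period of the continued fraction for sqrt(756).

Write x_i = (sqrt(756) + m_i)/d_i with (m_0, d_0) = (0, 1). a_0 = floor(sqrt(756)) = 27, since 27^2 = 729 <= 756 < 784 = 28^2.
Iterate m_{i+1} = d_i*a_i - m_i, d_{i+1} = (756 - m_{i+1}^2)/d_i, a_{i+1} = floor((a_0 + m_{i+1})/d_{i+1}):
  m_1 = 1*27 - 0 = 27, d_1 = (756 - 27^2)/1 = 27/1 = 27, a_1 = floor((27 + 27)/27) = 2.
  m_2 = 27*2 - 27 = 27, d_2 = (756 - 27^2)/27 = 27/27 = 1, a_2 = floor((27 + 27)/1) = 54.
  m_3 = 1*54 - 27 = 27, d_3 = (756 - 27^2)/1 = 27/1 = 27: (m_3, d_3) = (m_1, d_1) = (27, 27), so from here the quotients repeat a_1, a_2; the period length is 2.
Hence the expansion of sqrt(756) is a_0 = 27 followed by the repeating block 2, 54 (period 2).

[27; (2, 54)]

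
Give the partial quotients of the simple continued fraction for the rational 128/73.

[1; 1, 3, 18]

Run the Euclidean algorithm on 128 and 73; the successive quotients are the partial quotients a_0, a_1, ... (each step inverts the fractional part left over by the previous one):
  128 = 1*73 + 55, so a_0 = 1.
  73 = 1*55 + 18, so a_1 = 1.
  55 = 3*18 + 1, so a_2 = 3.
  18 = 18*1 + 0, so a_3 = 18.
The remainder reaches 0 after 4 divisions, so the expansion has 4 partial quotients, read off in order.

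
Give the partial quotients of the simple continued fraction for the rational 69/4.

[17; 4]

Run the Euclidean algorithm on 69 and 4; the successive quotients are the partial quotients a_0, a_1, ... (each step inverts the fractional part left over by the previous one):
  69 = 17*4 + 1, so a_0 = 17.
  4 = 4*1 + 0, so a_1 = 4.
The remainder reaches 0 after 2 divisions, so the expansion has 2 partial quotients, read off in order.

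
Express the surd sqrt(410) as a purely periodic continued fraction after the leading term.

[20; (4, 40)]

Write x_i = (sqrt(410) + m_i)/d_i with (m_0, d_0) = (0, 1). a_0 = floor(sqrt(410)) = 20, since 20^2 = 400 <= 410 < 441 = 21^2.
Iterate m_{i+1} = d_i*a_i - m_i, d_{i+1} = (410 - m_{i+1}^2)/d_i, a_{i+1} = floor((a_0 + m_{i+1})/d_{i+1}):
  m_1 = 1*20 - 0 = 20, d_1 = (410 - 20^2)/1 = 10/1 = 10, a_1 = floor((20 + 20)/10) = 4.
  m_2 = 10*4 - 20 = 20, d_2 = (410 - 20^2)/10 = 10/10 = 1, a_2 = floor((20 + 20)/1) = 40.
  m_3 = 1*40 - 20 = 20, d_3 = (410 - 20^2)/1 = 10/1 = 10: (m_3, d_3) = (m_1, d_1) = (20, 10), so from here the quotients repeat a_1, a_2; the period length is 2.
Hence the expansion of sqrt(410) is a_0 = 20 followed by the repeating block 4, 40 (period 2).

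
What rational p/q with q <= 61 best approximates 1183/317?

153/41

Expand x = 1183/317 as a continued fraction with the Euclidean algorithm:
  1183 = 3*317 + 232, so a_0 = 3.
  317 = 1*232 + 85, so a_1 = 1.
  232 = 2*85 + 62, so a_2 = 2.
  85 = 1*62 + 23, so a_3 = 1.
  62 = 2*23 + 16, so a_4 = 2.
  23 = 1*16 + 7, so a_5 = 1.
  16 = 2*7 + 2, so a_6 = 2.
  7 = 3*2 + 1, so a_7 = 3.
  2 = 2*1 + 0, so a_8 = 2.
so x = [3; 1, 2, 1, 2, 1, 2, 3, 2].
Convergents (p_i = a_i*p_{i-1} + p_{i-2}, q_i = a_i*q_{i-1} + q_{i-2} with p_{-2}=0, p_{-1}=1, q_{-2}=1, q_{-1}=0), until the denominator exceeds 61:
  i=0: a_0=3, p_0 = 3*1 + 0 = 3, q_0 = 3*0 + 1 = 1.
  i=1: a_1=1, p_1 = 1*3 + 1 = 4, q_1 = 1*1 + 0 = 1.
  i=2: a_2=2, p_2 = 2*4 + 3 = 11, q_2 = 2*1 + 1 = 3.
  i=3: a_3=1, p_3 = 1*11 + 4 = 15, q_3 = 1*3 + 1 = 4.
  i=4: a_4=2, p_4 = 2*15 + 11 = 41, q_4 = 2*4 + 3 = 11.
  i=5: a_5=1, p_5 = 1*41 + 15 = 56, q_5 = 1*11 + 4 = 15.
  i=6: a_6=2, p_6 = 2*56 + 41 = 153, q_6 = 2*15 + 11 = 41.
  i=7: a_7=3, p_7 = 3*153 + 56 = 515, q_7 = 3*41 + 15 = 138.
q_7 = 138 > 61, so the last convergent with denominator <= 61 is p_6/q_6 = 153/41.
The closest fraction with denominator <= 61 is either p_6/q_6 or the intermediate fraction (k*p_6 + p_5)/(k*q_6 + q_5) with the largest k >= 1 whose denominator stays <= 61; these approach x as k grows, and every other convergent or intermediate fraction in range is farther away.
Largest k: floor((61 - q_5)/q_6) = floor((61 - 15)/41) = 1.
That gives (1*153 + 56)/(1*41 + 15) = 209/56.
Compare the errors: |x - 153/41| = |1183*41 - 153*317|/(317*41) = 2/12997, and |x - 209/56| = |1183*56 - 209*317|/(317*56) = 5/17752.
Cross-multiplying, 2*17752 = 35504 < 64985 = 5*12997, so 2/12997 is smaller: the convergent 153/41 is closer to x than 209/56.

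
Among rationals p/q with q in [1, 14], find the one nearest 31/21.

Expand x = 31/21 as a continued fraction with the Euclidean algorithm:
  31 = 1*21 + 10, so a_0 = 1.
  21 = 2*10 + 1, so a_1 = 2.
  10 = 10*1 + 0, so a_2 = 10.
so x = [1; 2, 10].
Convergents (p_i = a_i*p_{i-1} + p_{i-2}, q_i = a_i*q_{i-1} + q_{i-2} with p_{-2}=0, p_{-1}=1, q_{-2}=1, q_{-1}=0), until the denominator exceeds 14:
  i=0: a_0=1, p_0 = 1*1 + 0 = 1, q_0 = 1*0 + 1 = 1.
  i=1: a_1=2, p_1 = 2*1 + 1 = 3, q_1 = 2*1 + 0 = 2.
  i=2: a_2=10, p_2 = 10*3 + 1 = 31, q_2 = 10*2 + 1 = 21.
q_2 = 21 > 14, so the last convergent with denominator <= 14 is p_1/q_1 = 3/2.
The closest fraction with denominator <= 14 is either p_1/q_1 or the intermediate fraction (k*p_1 + p_0)/(k*q_1 + q_0) with the largest k >= 1 whose denominator stays <= 14; these approach x as k grows, and every other convergent or intermediate fraction in range is farther away.
Largest k: floor((14 - q_0)/q_1) = floor((14 - 1)/2) = 6.
That gives (6*3 + 1)/(6*2 + 1) = 19/13.
Compare the errors: |x - 3/2| = |31*2 - 3*21|/(21*2) = 1/42, and |x - 19/13| = |31*13 - 19*21|/(21*13) = 4/273.
Cross-multiplying, 4*42 = 168 < 273 = 1*273, so 4/273 is smaller: the intermediate fraction 19/13 is closer to x than 3/2.

19/13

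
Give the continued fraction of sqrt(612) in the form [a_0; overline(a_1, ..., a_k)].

Write x_i = (sqrt(612) + m_i)/d_i with (m_0, d_0) = (0, 1). a_0 = floor(sqrt(612)) = 24, since 24^2 = 576 <= 612 < 625 = 25^2.
Iterate m_{i+1} = d_i*a_i - m_i, d_{i+1} = (612 - m_{i+1}^2)/d_i, a_{i+1} = floor((a_0 + m_{i+1})/d_{i+1}):
  m_1 = 1*24 - 0 = 24, d_1 = (612 - 24^2)/1 = 36/1 = 36, a_1 = floor((24 + 24)/36) = 1.
  m_2 = 36*1 - 24 = 12, d_2 = (612 - 12^2)/36 = 468/36 = 13, a_2 = floor((24 + 12)/13) = 2.
  m_3 = 13*2 - 12 = 14, d_3 = (612 - 14^2)/13 = 416/13 = 32, a_3 = floor((24 + 14)/32) = 1.
  m_4 = 32*1 - 14 = 18, d_4 = (612 - 18^2)/32 = 288/32 = 9, a_4 = floor((24 + 18)/9) = 4.
  m_5 = 9*4 - 18 = 18, d_5 = (612 - 18^2)/9 = 288/9 = 32, a_5 = floor((24 + 18)/32) = 1.
  m_6 = 32*1 - 18 = 14, d_6 = (612 - 14^2)/32 = 416/32 = 13, a_6 = floor((24 + 14)/13) = 2.
  m_7 = 13*2 - 14 = 12, d_7 = (612 - 12^2)/13 = 468/13 = 36, a_7 = floor((24 + 12)/36) = 1.
  m_8 = 36*1 - 12 = 24, d_8 = (612 - 24^2)/36 = 36/36 = 1, a_8 = floor((24 + 24)/1) = 48.
  m_9 = 1*48 - 24 = 24, d_9 = (612 - 24^2)/1 = 36/1 = 36: (m_9, d_9) = (m_1, d_1) = (24, 36), so from here the quotients repeat a_1, ..., a_8; the period length is 8.
Hence the expansion of sqrt(612) is a_0 = 24 followed by the repeating block 1, 2, 1, 4, 1, 2, 1, 48 (period 8).

[24; overline(1, 2, 1, 4, 1, 2, 1, 48)]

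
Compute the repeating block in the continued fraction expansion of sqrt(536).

Write x_i = (sqrt(536) + m_i)/d_i with (m_0, d_0) = (0, 1). a_0 = floor(sqrt(536)) = 23, since 23^2 = 529 <= 536 < 576 = 24^2.
Iterate m_{i+1} = d_i*a_i - m_i, d_{i+1} = (536 - m_{i+1}^2)/d_i, a_{i+1} = floor((a_0 + m_{i+1})/d_{i+1}):
  m_1 = 1*23 - 0 = 23, d_1 = (536 - 23^2)/1 = 7/1 = 7, a_1 = floor((23 + 23)/7) = 6.
  m_2 = 7*6 - 23 = 19, d_2 = (536 - 19^2)/7 = 175/7 = 25, a_2 = floor((23 + 19)/25) = 1.
  m_3 = 25*1 - 19 = 6, d_3 = (536 - 6^2)/25 = 500/25 = 20, a_3 = floor((23 + 6)/20) = 1.
  m_4 = 20*1 - 6 = 14, d_4 = (536 - 14^2)/20 = 340/20 = 17, a_4 = floor((23 + 14)/17) = 2.
  m_5 = 17*2 - 14 = 20, d_5 = (536 - 20^2)/17 = 136/17 = 8, a_5 = floor((23 + 20)/8) = 5.
  m_6 = 8*5 - 20 = 20, d_6 = (536 - 20^2)/8 = 136/8 = 17, a_6 = floor((23 + 20)/17) = 2.
  m_7 = 17*2 - 20 = 14, d_7 = (536 - 14^2)/17 = 340/17 = 20, a_7 = floor((23 + 14)/20) = 1.
  m_8 = 20*1 - 14 = 6, d_8 = (536 - 6^2)/20 = 500/20 = 25, a_8 = floor((23 + 6)/25) = 1.
  m_9 = 25*1 - 6 = 19, d_9 = (536 - 19^2)/25 = 175/25 = 7, a_9 = floor((23 + 19)/7) = 6.
  m_10 = 7*6 - 19 = 23, d_10 = (536 - 23^2)/7 = 7/7 = 1, a_10 = floor((23 + 23)/1) = 46.
  m_11 = 1*46 - 23 = 23, d_11 = (536 - 23^2)/1 = 7/1 = 7: (m_11, d_11) = (m_1, d_1) = (23, 7), so from here the quotients repeat a_1, ..., a_10; the period length is 10.
Hence the expansion of sqrt(536) is a_0 = 23 followed by the repeating block 6, 1, 1, 2, 5, 2, 1, 1, 6, 46 (period 10).

[23; (6, 1, 1, 2, 5, 2, 1, 1, 6, 46)]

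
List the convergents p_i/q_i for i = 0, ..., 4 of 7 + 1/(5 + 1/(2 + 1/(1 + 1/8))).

7/1, 36/5, 79/11, 115/16, 999/139

Using the convergent recurrence p_i = a_i*p_{i-1} + p_{i-2}, q_i = a_i*q_{i-1} + q_{i-2} with p_{-2}=0, p_{-1}=1, q_{-2}=1, q_{-1}=0:
  i=0: a_0=7, p_0 = 7*1 + 0 = 7, q_0 = 7*0 + 1 = 1.
  i=1: a_1=5, p_1 = 5*7 + 1 = 36, q_1 = 5*1 + 0 = 5.
  i=2: a_2=2, p_2 = 2*36 + 7 = 79, q_2 = 2*5 + 1 = 11.
  i=3: a_3=1, p_3 = 1*79 + 36 = 115, q_3 = 1*11 + 5 = 16.
  i=4: a_4=8, p_4 = 8*115 + 79 = 999, q_4 = 8*16 + 11 = 139.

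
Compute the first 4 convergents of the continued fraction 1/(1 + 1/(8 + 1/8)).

Using the convergent recurrence p_i = a_i*p_{i-1} + p_{i-2}, q_i = a_i*q_{i-1} + q_{i-2} with p_{-2}=0, p_{-1}=1, q_{-2}=1, q_{-1}=0:
  i=0: a_0=0, p_0 = 0*1 + 0 = 0, q_0 = 0*0 + 1 = 1.
  i=1: a_1=1, p_1 = 1*0 + 1 = 1, q_1 = 1*1 + 0 = 1.
  i=2: a_2=8, p_2 = 8*1 + 0 = 8, q_2 = 8*1 + 1 = 9.
  i=3: a_3=8, p_3 = 8*8 + 1 = 65, q_3 = 8*9 + 1 = 73.

0/1, 1/1, 8/9, 65/73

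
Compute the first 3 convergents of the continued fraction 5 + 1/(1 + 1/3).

5/1, 6/1, 23/4

Using the convergent recurrence p_i = a_i*p_{i-1} + p_{i-2}, q_i = a_i*q_{i-1} + q_{i-2} with p_{-2}=0, p_{-1}=1, q_{-2}=1, q_{-1}=0:
  i=0: a_0=5, p_0 = 5*1 + 0 = 5, q_0 = 5*0 + 1 = 1.
  i=1: a_1=1, p_1 = 1*5 + 1 = 6, q_1 = 1*1 + 0 = 1.
  i=2: a_2=3, p_2 = 3*6 + 5 = 23, q_2 = 3*1 + 1 = 4.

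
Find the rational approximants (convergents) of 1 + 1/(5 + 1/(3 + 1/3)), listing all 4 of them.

1/1, 6/5, 19/16, 63/53

Using the convergent recurrence p_i = a_i*p_{i-1} + p_{i-2}, q_i = a_i*q_{i-1} + q_{i-2} with p_{-2}=0, p_{-1}=1, q_{-2}=1, q_{-1}=0:
  i=0: a_0=1, p_0 = 1*1 + 0 = 1, q_0 = 1*0 + 1 = 1.
  i=1: a_1=5, p_1 = 5*1 + 1 = 6, q_1 = 5*1 + 0 = 5.
  i=2: a_2=3, p_2 = 3*6 + 1 = 19, q_2 = 3*5 + 1 = 16.
  i=3: a_3=3, p_3 = 3*19 + 6 = 63, q_3 = 3*16 + 5 = 53.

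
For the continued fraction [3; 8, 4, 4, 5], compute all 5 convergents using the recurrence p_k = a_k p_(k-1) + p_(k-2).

3/1, 25/8, 103/33, 437/140, 2288/733

Using the convergent recurrence p_i = a_i*p_{i-1} + p_{i-2}, q_i = a_i*q_{i-1} + q_{i-2} with p_{-2}=0, p_{-1}=1, q_{-2}=1, q_{-1}=0:
  i=0: a_0=3, p_0 = 3*1 + 0 = 3, q_0 = 3*0 + 1 = 1.
  i=1: a_1=8, p_1 = 8*3 + 1 = 25, q_1 = 8*1 + 0 = 8.
  i=2: a_2=4, p_2 = 4*25 + 3 = 103, q_2 = 4*8 + 1 = 33.
  i=3: a_3=4, p_3 = 4*103 + 25 = 437, q_3 = 4*33 + 8 = 140.
  i=4: a_4=5, p_4 = 5*437 + 103 = 2288, q_4 = 5*140 + 33 = 733.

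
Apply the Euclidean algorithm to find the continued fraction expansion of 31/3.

Run the Euclidean algorithm on 31 and 3; the successive quotients are the partial quotients a_0, a_1, ... (each step inverts the fractional part left over by the previous one):
  31 = 10*3 + 1, so a_0 = 10.
  3 = 3*1 + 0, so a_1 = 3.
The remainder reaches 0 after 2 divisions, so the expansion has 2 partial quotients, read off in order.

[10; 3]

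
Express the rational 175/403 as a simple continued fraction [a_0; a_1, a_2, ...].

[0; 2, 3, 3, 3, 5]

Run the Euclidean algorithm on 175 and 403; the successive quotients are the partial quotients a_0, a_1, ... (each step inverts the fractional part left over by the previous one):
  175 = 0*403 + 175, so a_0 = 0.
  403 = 2*175 + 53, so a_1 = 2.
  175 = 3*53 + 16, so a_2 = 3.
  53 = 3*16 + 5, so a_3 = 3.
  16 = 3*5 + 1, so a_4 = 3.
  5 = 5*1 + 0, so a_5 = 5.
The remainder reaches 0 after 6 divisions, so the expansion has 6 partial quotients, read off in order.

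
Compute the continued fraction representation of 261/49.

[5; 3, 16]

Run the Euclidean algorithm on 261 and 49; the successive quotients are the partial quotients a_0, a_1, ... (each step inverts the fractional part left over by the previous one):
  261 = 5*49 + 16, so a_0 = 5.
  49 = 3*16 + 1, so a_1 = 3.
  16 = 16*1 + 0, so a_2 = 16.
The remainder reaches 0 after 3 divisions, so the expansion has 3 partial quotients, read off in order.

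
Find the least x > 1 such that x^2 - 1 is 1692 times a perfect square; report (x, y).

(x, y) = (4607, 112)

First expand sqrt(1692) as a continued fraction. With x_i = (sqrt(1692) + m_i)/d_i and (m_0, d_0) = (0, 1): a_0 = floor(sqrt(1692)) = 41, since 41^2 = 1681 <= 1692 < 1764 = 42^2.
Iterate m_{i+1} = d_i*a_i - m_i, d_{i+1} = (1692 - m_{i+1}^2)/d_i, a_{i+1} = floor((a_0 + m_{i+1})/d_{i+1}):
  m_1 = 1*41 - 0 = 41, d_1 = (1692 - 41^2)/1 = 11/1 = 11, a_1 = floor((41 + 41)/11) = 7.
  m_2 = 11*7 - 41 = 36, d_2 = (1692 - 36^2)/11 = 396/11 = 36, a_2 = floor((41 + 36)/36) = 2.
  m_3 = 36*2 - 36 = 36, d_3 = (1692 - 36^2)/36 = 396/36 = 11, a_3 = floor((41 + 36)/11) = 7.
  m_4 = 11*7 - 36 = 41, d_4 = (1692 - 41^2)/11 = 11/11 = 1, a_4 = floor((41 + 41)/1) = 82.
  m_5 = 1*82 - 41 = 41, d_5 = (1692 - 41^2)/1 = 11/1 = 11: (m_5, d_5) = (m_1, d_1) = (41, 11), so from here the quotients repeat a_1, ..., a_4; the period length is 4.
So sqrt(1692) = [41; (7, 2, 7, 82)] with period length k = 4.
k is even, so the fundamental solution of x^2 - 1692y^2 = 1 is (p_{k-1}, q_{k-1}) = (p_3, q_3); compute convergents through index 3.
Convergents (p_i = a_i*p_{i-1} + p_{i-2}, q_i = a_i*q_{i-1} + q_{i-2} with p_{-2}=0, p_{-1}=1, q_{-2}=1, q_{-1}=0):
  i=0: a_0=41, p_0 = 41*1 + 0 = 41, q_0 = 41*0 + 1 = 1.
  i=1: a_1=7, p_1 = 7*41 + 1 = 288, q_1 = 7*1 + 0 = 7.
  i=2: a_2=2, p_2 = 2*288 + 41 = 617, q_2 = 2*7 + 1 = 15.
  i=3: a_3=7, p_3 = 7*617 + 288 = 4607, q_3 = 7*15 + 7 = 112.
Check: 4607^2 - 1692*112^2 = 21224449 - 21224448 = 1, so (x, y) = (4607, 112) solves the equation, and by the theorem it is the least positive solution.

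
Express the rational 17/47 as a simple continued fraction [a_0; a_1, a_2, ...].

Run the Euclidean algorithm on 17 and 47; the successive quotients are the partial quotients a_0, a_1, ... (each step inverts the fractional part left over by the previous one):
  17 = 0*47 + 17, so a_0 = 0.
  47 = 2*17 + 13, so a_1 = 2.
  17 = 1*13 + 4, so a_2 = 1.
  13 = 3*4 + 1, so a_3 = 3.
  4 = 4*1 + 0, so a_4 = 4.
The remainder reaches 0 after 5 divisions, so the expansion has 5 partial quotients, read off in order.

[0; 2, 1, 3, 4]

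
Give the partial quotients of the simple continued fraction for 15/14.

[1; 14]

Run the Euclidean algorithm on 15 and 14; the successive quotients are the partial quotients a_0, a_1, ... (each step inverts the fractional part left over by the previous one):
  15 = 1*14 + 1, so a_0 = 1.
  14 = 14*1 + 0, so a_1 = 14.
The remainder reaches 0 after 2 divisions, so the expansion has 2 partial quotients, read off in order.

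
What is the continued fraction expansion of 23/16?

[1; 2, 3, 2]

Run the Euclidean algorithm on 23 and 16; the successive quotients are the partial quotients a_0, a_1, ... (each step inverts the fractional part left over by the previous one):
  23 = 1*16 + 7, so a_0 = 1.
  16 = 2*7 + 2, so a_1 = 2.
  7 = 3*2 + 1, so a_2 = 3.
  2 = 2*1 + 0, so a_3 = 2.
The remainder reaches 0 after 4 divisions, so the expansion has 4 partial quotients, read off in order.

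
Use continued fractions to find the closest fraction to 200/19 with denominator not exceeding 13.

137/13

Expand x = 200/19 as a continued fraction with the Euclidean algorithm:
  200 = 10*19 + 10, so a_0 = 10.
  19 = 1*10 + 9, so a_1 = 1.
  10 = 1*9 + 1, so a_2 = 1.
  9 = 9*1 + 0, so a_3 = 9.
so x = [10; 1, 1, 9].
Convergents (p_i = a_i*p_{i-1} + p_{i-2}, q_i = a_i*q_{i-1} + q_{i-2} with p_{-2}=0, p_{-1}=1, q_{-2}=1, q_{-1}=0), until the denominator exceeds 13:
  i=0: a_0=10, p_0 = 10*1 + 0 = 10, q_0 = 10*0 + 1 = 1.
  i=1: a_1=1, p_1 = 1*10 + 1 = 11, q_1 = 1*1 + 0 = 1.
  i=2: a_2=1, p_2 = 1*11 + 10 = 21, q_2 = 1*1 + 1 = 2.
  i=3: a_3=9, p_3 = 9*21 + 11 = 200, q_3 = 9*2 + 1 = 19.
q_3 = 19 > 13, so the last convergent with denominator <= 13 is p_2/q_2 = 21/2.
The closest fraction with denominator <= 13 is either p_2/q_2 or the intermediate fraction (k*p_2 + p_1)/(k*q_2 + q_1) with the largest k >= 1 whose denominator stays <= 13; these approach x as k grows, and every other convergent or intermediate fraction in range is farther away.
Largest k: floor((13 - q_1)/q_2) = floor((13 - 1)/2) = 6.
That gives (6*21 + 11)/(6*2 + 1) = 137/13.
Compare the errors: |x - 21/2| = |200*2 - 21*19|/(19*2) = 1/38, and |x - 137/13| = |200*13 - 137*19|/(19*13) = 3/247.
Cross-multiplying, 3*38 = 114 < 247 = 1*247, so 3/247 is smaller: the intermediate fraction 137/13 is closer to x than 21/2.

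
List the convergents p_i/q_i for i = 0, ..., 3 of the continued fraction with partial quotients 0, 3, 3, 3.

Using the convergent recurrence p_i = a_i*p_{i-1} + p_{i-2}, q_i = a_i*q_{i-1} + q_{i-2} with p_{-2}=0, p_{-1}=1, q_{-2}=1, q_{-1}=0:
  i=0: a_0=0, p_0 = 0*1 + 0 = 0, q_0 = 0*0 + 1 = 1.
  i=1: a_1=3, p_1 = 3*0 + 1 = 1, q_1 = 3*1 + 0 = 3.
  i=2: a_2=3, p_2 = 3*1 + 0 = 3, q_2 = 3*3 + 1 = 10.
  i=3: a_3=3, p_3 = 3*3 + 1 = 10, q_3 = 3*10 + 3 = 33.

0/1, 1/3, 3/10, 10/33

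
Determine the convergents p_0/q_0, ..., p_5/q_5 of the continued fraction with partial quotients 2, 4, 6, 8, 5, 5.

2/1, 9/4, 56/25, 457/204, 2341/1045, 12162/5429

Using the convergent recurrence p_i = a_i*p_{i-1} + p_{i-2}, q_i = a_i*q_{i-1} + q_{i-2} with p_{-2}=0, p_{-1}=1, q_{-2}=1, q_{-1}=0:
  i=0: a_0=2, p_0 = 2*1 + 0 = 2, q_0 = 2*0 + 1 = 1.
  i=1: a_1=4, p_1 = 4*2 + 1 = 9, q_1 = 4*1 + 0 = 4.
  i=2: a_2=6, p_2 = 6*9 + 2 = 56, q_2 = 6*4 + 1 = 25.
  i=3: a_3=8, p_3 = 8*56 + 9 = 457, q_3 = 8*25 + 4 = 204.
  i=4: a_4=5, p_4 = 5*457 + 56 = 2341, q_4 = 5*204 + 25 = 1045.
  i=5: a_5=5, p_5 = 5*2341 + 457 = 12162, q_5 = 5*1045 + 204 = 5429.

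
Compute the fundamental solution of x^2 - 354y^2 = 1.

(x, y) = (258065, 13716)

First expand sqrt(354) as a continued fraction. With x_i = (sqrt(354) + m_i)/d_i and (m_0, d_0) = (0, 1): a_0 = floor(sqrt(354)) = 18, since 18^2 = 324 <= 354 < 361 = 19^2.
Iterate m_{i+1} = d_i*a_i - m_i, d_{i+1} = (354 - m_{i+1}^2)/d_i, a_{i+1} = floor((a_0 + m_{i+1})/d_{i+1}):
  m_1 = 1*18 - 0 = 18, d_1 = (354 - 18^2)/1 = 30/1 = 30, a_1 = floor((18 + 18)/30) = 1.
  m_2 = 30*1 - 18 = 12, d_2 = (354 - 12^2)/30 = 210/30 = 7, a_2 = floor((18 + 12)/7) = 4.
  m_3 = 7*4 - 12 = 16, d_3 = (354 - 16^2)/7 = 98/7 = 14, a_3 = floor((18 + 16)/14) = 2.
  m_4 = 14*2 - 16 = 12, d_4 = (354 - 12^2)/14 = 210/14 = 15, a_4 = floor((18 + 12)/15) = 2.
  m_5 = 15*2 - 12 = 18, d_5 = (354 - 18^2)/15 = 30/15 = 2, a_5 = floor((18 + 18)/2) = 18.
  m_6 = 2*18 - 18 = 18, d_6 = (354 - 18^2)/2 = 30/2 = 15, a_6 = floor((18 + 18)/15) = 2.
  m_7 = 15*2 - 18 = 12, d_7 = (354 - 12^2)/15 = 210/15 = 14, a_7 = floor((18 + 12)/14) = 2.
  m_8 = 14*2 - 12 = 16, d_8 = (354 - 16^2)/14 = 98/14 = 7, a_8 = floor((18 + 16)/7) = 4.
  m_9 = 7*4 - 16 = 12, d_9 = (354 - 12^2)/7 = 210/7 = 30, a_9 = floor((18 + 12)/30) = 1.
  m_10 = 30*1 - 12 = 18, d_10 = (354 - 18^2)/30 = 30/30 = 1, a_10 = floor((18 + 18)/1) = 36.
  m_11 = 1*36 - 18 = 18, d_11 = (354 - 18^2)/1 = 30/1 = 30: (m_11, d_11) = (m_1, d_1) = (18, 30), so from here the quotients repeat a_1, ..., a_10; the period length is 10.
So sqrt(354) = [18; (1, 4, 2, 2, 18, 2, 2, 4, 1, 36)] with period length k = 10.
k is even, so the fundamental solution of x^2 - 354y^2 = 1 is (p_{k-1}, q_{k-1}) = (p_9, q_9); compute convergents through index 9.
Convergents (p_i = a_i*p_{i-1} + p_{i-2}, q_i = a_i*q_{i-1} + q_{i-2} with p_{-2}=0, p_{-1}=1, q_{-2}=1, q_{-1}=0):
  i=0: a_0=18, p_0 = 18*1 + 0 = 18, q_0 = 18*0 + 1 = 1.
  i=1: a_1=1, p_1 = 1*18 + 1 = 19, q_1 = 1*1 + 0 = 1.
  i=2: a_2=4, p_2 = 4*19 + 18 = 94, q_2 = 4*1 + 1 = 5.
  i=3: a_3=2, p_3 = 2*94 + 19 = 207, q_3 = 2*5 + 1 = 11.
  i=4: a_4=2, p_4 = 2*207 + 94 = 508, q_4 = 2*11 + 5 = 27.
  i=5: a_5=18, p_5 = 18*508 + 207 = 9351, q_5 = 18*27 + 11 = 497.
  i=6: a_6=2, p_6 = 2*9351 + 508 = 19210, q_6 = 2*497 + 27 = 1021.
  i=7: a_7=2, p_7 = 2*19210 + 9351 = 47771, q_7 = 2*1021 + 497 = 2539.
  i=8: a_8=4, p_8 = 4*47771 + 19210 = 210294, q_8 = 4*2539 + 1021 = 11177.
  i=9: a_9=1, p_9 = 1*210294 + 47771 = 258065, q_9 = 1*11177 + 2539 = 13716.
Check: 258065^2 - 354*13716^2 = 66597544225 - 66597544224 = 1, so (x, y) = (258065, 13716) solves the equation, and by the theorem it is the least positive solution.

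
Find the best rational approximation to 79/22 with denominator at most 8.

Expand x = 79/22 as a continued fraction with the Euclidean algorithm:
  79 = 3*22 + 13, so a_0 = 3.
  22 = 1*13 + 9, so a_1 = 1.
  13 = 1*9 + 4, so a_2 = 1.
  9 = 2*4 + 1, so a_3 = 2.
  4 = 4*1 + 0, so a_4 = 4.
so x = [3; 1, 1, 2, 4].
Convergents (p_i = a_i*p_{i-1} + p_{i-2}, q_i = a_i*q_{i-1} + q_{i-2} with p_{-2}=0, p_{-1}=1, q_{-2}=1, q_{-1}=0), until the denominator exceeds 8:
  i=0: a_0=3, p_0 = 3*1 + 0 = 3, q_0 = 3*0 + 1 = 1.
  i=1: a_1=1, p_1 = 1*3 + 1 = 4, q_1 = 1*1 + 0 = 1.
  i=2: a_2=1, p_2 = 1*4 + 3 = 7, q_2 = 1*1 + 1 = 2.
  i=3: a_3=2, p_3 = 2*7 + 4 = 18, q_3 = 2*2 + 1 = 5.
  i=4: a_4=4, p_4 = 4*18 + 7 = 79, q_4 = 4*5 + 2 = 22.
q_4 = 22 > 8, so the last convergent with denominator <= 8 is p_3/q_3 = 18/5.
The closest fraction with denominator <= 8 is either p_3/q_3 or the intermediate fraction (k*p_3 + p_2)/(k*q_3 + q_2) with the largest k >= 1 whose denominator stays <= 8; these approach x as k grows, and every other convergent or intermediate fraction in range is farther away.
Largest k: floor((8 - q_2)/q_3) = floor((8 - 2)/5) = 1.
That gives (1*18 + 7)/(1*5 + 2) = 25/7.
Compare the errors: |x - 18/5| = |79*5 - 18*22|/(22*5) = 1/110, and |x - 25/7| = |79*7 - 25*22|/(22*7) = 3/154.
Cross-multiplying, 1*154 = 154 < 330 = 3*110, so 1/110 is smaller: the convergent 18/5 is closer to x than 25/7.

18/5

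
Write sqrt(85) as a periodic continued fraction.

[9; (4, 1, 1, 4, 18)]

Write x_i = (sqrt(85) + m_i)/d_i with (m_0, d_0) = (0, 1). a_0 = floor(sqrt(85)) = 9, since 9^2 = 81 <= 85 < 100 = 10^2.
Iterate m_{i+1} = d_i*a_i - m_i, d_{i+1} = (85 - m_{i+1}^2)/d_i, a_{i+1} = floor((a_0 + m_{i+1})/d_{i+1}):
  m_1 = 1*9 - 0 = 9, d_1 = (85 - 9^2)/1 = 4/1 = 4, a_1 = floor((9 + 9)/4) = 4.
  m_2 = 4*4 - 9 = 7, d_2 = (85 - 7^2)/4 = 36/4 = 9, a_2 = floor((9 + 7)/9) = 1.
  m_3 = 9*1 - 7 = 2, d_3 = (85 - 2^2)/9 = 81/9 = 9, a_3 = floor((9 + 2)/9) = 1.
  m_4 = 9*1 - 2 = 7, d_4 = (85 - 7^2)/9 = 36/9 = 4, a_4 = floor((9 + 7)/4) = 4.
  m_5 = 4*4 - 7 = 9, d_5 = (85 - 9^2)/4 = 4/4 = 1, a_5 = floor((9 + 9)/1) = 18.
  m_6 = 1*18 - 9 = 9, d_6 = (85 - 9^2)/1 = 4/1 = 4: (m_6, d_6) = (m_1, d_1) = (9, 4), so from here the quotients repeat a_1, ..., a_5; the period length is 5.
Hence the expansion of sqrt(85) is a_0 = 9 followed by the repeating block 4, 1, 1, 4, 18 (period 5).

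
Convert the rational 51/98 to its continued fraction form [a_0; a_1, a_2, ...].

Run the Euclidean algorithm on 51 and 98; the successive quotients are the partial quotients a_0, a_1, ... (each step inverts the fractional part left over by the previous one):
  51 = 0*98 + 51, so a_0 = 0.
  98 = 1*51 + 47, so a_1 = 1.
  51 = 1*47 + 4, so a_2 = 1.
  47 = 11*4 + 3, so a_3 = 11.
  4 = 1*3 + 1, so a_4 = 1.
  3 = 3*1 + 0, so a_5 = 3.
The remainder reaches 0 after 6 divisions, so the expansion has 6 partial quotients, read off in order.

[0; 1, 1, 11, 1, 3]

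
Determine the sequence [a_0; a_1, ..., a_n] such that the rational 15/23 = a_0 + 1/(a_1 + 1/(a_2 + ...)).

[0; 1, 1, 1, 7]

Run the Euclidean algorithm on 15 and 23; the successive quotients are the partial quotients a_0, a_1, ... (each step inverts the fractional part left over by the previous one):
  15 = 0*23 + 15, so a_0 = 0.
  23 = 1*15 + 8, so a_1 = 1.
  15 = 1*8 + 7, so a_2 = 1.
  8 = 1*7 + 1, so a_3 = 1.
  7 = 7*1 + 0, so a_4 = 7.
The remainder reaches 0 after 5 divisions, so the expansion has 5 partial quotients, read off in order.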